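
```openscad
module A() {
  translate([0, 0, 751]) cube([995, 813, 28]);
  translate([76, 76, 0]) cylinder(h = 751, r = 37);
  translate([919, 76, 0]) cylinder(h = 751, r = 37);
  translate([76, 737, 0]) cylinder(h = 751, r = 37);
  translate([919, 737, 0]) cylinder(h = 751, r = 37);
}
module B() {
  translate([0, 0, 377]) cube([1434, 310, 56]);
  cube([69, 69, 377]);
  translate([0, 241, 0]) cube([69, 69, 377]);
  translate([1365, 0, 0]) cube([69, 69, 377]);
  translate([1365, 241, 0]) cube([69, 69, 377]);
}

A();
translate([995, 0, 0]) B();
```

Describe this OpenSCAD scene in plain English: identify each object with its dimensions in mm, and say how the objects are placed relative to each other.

A is a rectangular dining table. The top is 995×813×28 mm with its upper surface at z = 779 mm. It stands on four round legs of 74 mm diameter, each leg's bounding box inset 39 mm from the nearest pair of top edges, running from the floor to the underside of the top.

B is a long wooden bench with a 1434 mm (x) × 310 mm (y) seat, 56 mm thick, its top surface 433 mm above the floor. Four 69 mm square legs at the seat corners, flush with the edges, run from z = 0 to the seat underside.

The bench is against the table's +x side, with their −y faces flush.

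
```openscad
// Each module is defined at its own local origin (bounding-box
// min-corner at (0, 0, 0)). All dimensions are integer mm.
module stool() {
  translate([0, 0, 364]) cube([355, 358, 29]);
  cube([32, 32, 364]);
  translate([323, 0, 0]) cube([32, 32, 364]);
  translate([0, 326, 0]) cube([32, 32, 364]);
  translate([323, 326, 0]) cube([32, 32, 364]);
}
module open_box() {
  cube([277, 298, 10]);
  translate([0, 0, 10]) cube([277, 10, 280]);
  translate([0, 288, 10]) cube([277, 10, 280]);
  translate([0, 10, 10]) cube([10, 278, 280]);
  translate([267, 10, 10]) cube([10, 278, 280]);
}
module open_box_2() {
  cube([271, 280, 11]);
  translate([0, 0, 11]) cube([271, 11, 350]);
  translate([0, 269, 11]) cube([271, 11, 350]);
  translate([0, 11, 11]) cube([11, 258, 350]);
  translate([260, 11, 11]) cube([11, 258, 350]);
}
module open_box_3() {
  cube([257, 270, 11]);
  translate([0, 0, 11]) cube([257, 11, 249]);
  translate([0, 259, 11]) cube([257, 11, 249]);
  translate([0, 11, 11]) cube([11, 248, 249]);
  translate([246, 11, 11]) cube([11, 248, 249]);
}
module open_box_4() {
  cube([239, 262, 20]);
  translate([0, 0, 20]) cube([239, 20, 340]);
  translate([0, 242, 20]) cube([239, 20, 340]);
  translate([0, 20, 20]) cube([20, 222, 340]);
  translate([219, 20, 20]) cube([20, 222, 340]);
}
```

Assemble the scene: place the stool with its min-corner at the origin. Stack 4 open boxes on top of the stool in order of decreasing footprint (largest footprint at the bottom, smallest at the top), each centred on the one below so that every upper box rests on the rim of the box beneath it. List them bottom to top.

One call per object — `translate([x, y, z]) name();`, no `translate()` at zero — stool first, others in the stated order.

stool();
translate([39, 30, 393]) open_box();
translate([42, 39, 683]) open_box_2();
translate([49, 44, 1044]) open_box_3();
translate([58, 48, 1304]) open_box_4();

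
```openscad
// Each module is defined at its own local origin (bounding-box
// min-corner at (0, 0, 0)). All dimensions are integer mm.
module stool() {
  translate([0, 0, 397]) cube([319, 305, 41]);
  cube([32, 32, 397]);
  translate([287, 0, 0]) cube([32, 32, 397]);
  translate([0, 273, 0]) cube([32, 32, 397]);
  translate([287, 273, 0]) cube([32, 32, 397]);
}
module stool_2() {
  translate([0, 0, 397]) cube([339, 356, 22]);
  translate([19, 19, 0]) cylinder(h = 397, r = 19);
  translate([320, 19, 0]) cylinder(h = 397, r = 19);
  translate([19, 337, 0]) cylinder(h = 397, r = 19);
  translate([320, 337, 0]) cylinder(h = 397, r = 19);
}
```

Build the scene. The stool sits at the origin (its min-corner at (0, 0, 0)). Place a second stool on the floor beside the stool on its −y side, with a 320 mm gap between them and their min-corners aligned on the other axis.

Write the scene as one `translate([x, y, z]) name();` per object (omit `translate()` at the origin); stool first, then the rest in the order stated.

stool();
translate([0, -676, 0]) stool_2();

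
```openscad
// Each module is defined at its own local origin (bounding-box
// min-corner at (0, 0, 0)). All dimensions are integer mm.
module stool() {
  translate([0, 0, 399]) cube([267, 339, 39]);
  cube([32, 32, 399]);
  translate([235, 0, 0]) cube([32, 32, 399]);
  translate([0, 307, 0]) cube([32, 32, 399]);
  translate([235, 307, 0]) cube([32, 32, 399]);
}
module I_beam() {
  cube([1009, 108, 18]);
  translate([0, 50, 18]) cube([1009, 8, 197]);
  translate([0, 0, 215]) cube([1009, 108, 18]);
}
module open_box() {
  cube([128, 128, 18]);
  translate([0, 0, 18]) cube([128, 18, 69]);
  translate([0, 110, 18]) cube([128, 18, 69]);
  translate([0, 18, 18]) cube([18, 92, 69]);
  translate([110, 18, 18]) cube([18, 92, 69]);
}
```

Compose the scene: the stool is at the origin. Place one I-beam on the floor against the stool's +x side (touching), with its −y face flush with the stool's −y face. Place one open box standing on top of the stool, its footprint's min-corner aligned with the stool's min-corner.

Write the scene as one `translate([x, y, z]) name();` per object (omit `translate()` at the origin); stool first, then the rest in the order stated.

stool();
translate([267, 0, 0]) I_beam();
translate([0, 0, 438]) open_box();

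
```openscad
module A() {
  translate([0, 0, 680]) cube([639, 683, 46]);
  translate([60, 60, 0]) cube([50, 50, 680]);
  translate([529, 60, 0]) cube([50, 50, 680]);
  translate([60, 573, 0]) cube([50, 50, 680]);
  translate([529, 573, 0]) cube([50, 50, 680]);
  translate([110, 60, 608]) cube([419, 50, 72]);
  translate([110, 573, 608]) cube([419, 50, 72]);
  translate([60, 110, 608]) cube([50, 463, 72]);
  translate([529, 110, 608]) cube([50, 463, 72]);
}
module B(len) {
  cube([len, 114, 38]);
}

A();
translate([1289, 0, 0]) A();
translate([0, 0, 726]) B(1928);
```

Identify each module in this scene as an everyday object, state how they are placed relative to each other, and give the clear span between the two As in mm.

A is a table. B is a beam. A beam spans the tops of two tables. The clear span between the two tables is 650 mm.

Second table starts at x = 1289; first ends at x = 639; clear span = 1289 − 639 = 650 mm.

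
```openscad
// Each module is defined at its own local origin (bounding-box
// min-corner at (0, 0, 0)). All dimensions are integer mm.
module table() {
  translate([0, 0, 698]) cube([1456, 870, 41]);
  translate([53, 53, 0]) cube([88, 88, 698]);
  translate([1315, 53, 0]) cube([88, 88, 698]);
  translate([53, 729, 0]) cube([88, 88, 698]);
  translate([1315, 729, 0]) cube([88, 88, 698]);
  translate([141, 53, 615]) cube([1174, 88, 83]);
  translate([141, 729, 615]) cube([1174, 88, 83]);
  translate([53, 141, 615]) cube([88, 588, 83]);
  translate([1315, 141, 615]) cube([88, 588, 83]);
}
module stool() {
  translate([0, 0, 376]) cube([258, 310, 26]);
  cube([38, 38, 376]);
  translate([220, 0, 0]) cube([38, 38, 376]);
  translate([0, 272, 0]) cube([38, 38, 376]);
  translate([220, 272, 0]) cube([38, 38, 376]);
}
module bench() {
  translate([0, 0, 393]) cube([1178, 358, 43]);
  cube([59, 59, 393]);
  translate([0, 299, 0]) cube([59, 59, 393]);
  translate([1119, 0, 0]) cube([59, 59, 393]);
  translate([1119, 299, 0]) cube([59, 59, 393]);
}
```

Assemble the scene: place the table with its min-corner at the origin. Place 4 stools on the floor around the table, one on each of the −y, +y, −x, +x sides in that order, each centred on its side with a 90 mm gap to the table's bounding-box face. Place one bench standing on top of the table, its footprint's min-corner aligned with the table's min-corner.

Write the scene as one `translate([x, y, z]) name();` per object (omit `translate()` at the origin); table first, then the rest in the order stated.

table();
translate([599, -400, 0]) stool();
translate([599, 960, 0]) stool();
translate([-348, 280, 0]) stool();
translate([1546, 280, 0]) stool();
translate([0, 0, 739]) bench();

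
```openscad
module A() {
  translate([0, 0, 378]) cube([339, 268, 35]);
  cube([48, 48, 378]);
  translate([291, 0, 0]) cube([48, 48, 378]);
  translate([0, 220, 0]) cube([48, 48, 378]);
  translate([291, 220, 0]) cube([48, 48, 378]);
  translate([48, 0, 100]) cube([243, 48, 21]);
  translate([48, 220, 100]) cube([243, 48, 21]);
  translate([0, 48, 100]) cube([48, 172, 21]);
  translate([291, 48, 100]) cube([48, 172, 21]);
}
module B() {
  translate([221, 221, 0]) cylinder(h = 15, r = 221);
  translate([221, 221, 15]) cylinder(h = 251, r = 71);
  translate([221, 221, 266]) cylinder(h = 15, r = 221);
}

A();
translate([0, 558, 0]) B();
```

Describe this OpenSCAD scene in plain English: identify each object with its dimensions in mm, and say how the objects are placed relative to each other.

A is a four-legged stool. The seat is 339×268 mm, 35 mm thick, top at z = 413 mm. It stands on four square legs, each 48×48 mm in cross-section, from z = 0 to the seat underside, each flush with a corner of the seat. Four stretchers, 48 mm wide and 21 mm tall, connect adjacent legs with their undersides at z = 100 mm, each running between the inner faces of the legs it joins and aligned with the legs' outer faces on the other axis.

B is a spool: two coaxial disc flanges of radius 221 mm and thickness 15 mm, joined by a core cylinder of radius 71 mm and height 251 mm. The lower flange rests on z = 0 and the three cylinders share a vertical axis.

The spool is on the floor beside the stool on its +y side.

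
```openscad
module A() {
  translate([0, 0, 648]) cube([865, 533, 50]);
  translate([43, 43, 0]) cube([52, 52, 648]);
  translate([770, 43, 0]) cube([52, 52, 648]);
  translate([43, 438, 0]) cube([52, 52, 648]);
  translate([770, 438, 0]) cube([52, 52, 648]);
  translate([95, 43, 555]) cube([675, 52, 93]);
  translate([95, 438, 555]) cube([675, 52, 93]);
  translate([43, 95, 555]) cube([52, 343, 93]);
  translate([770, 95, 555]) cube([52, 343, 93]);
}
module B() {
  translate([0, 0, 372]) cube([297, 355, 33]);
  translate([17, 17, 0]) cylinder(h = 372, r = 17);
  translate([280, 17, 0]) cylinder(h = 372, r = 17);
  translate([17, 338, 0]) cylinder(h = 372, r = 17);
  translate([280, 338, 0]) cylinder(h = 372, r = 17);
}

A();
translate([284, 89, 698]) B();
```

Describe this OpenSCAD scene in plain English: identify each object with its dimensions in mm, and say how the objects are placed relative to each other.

A is a table: top 865 mm (x) × 533 mm (y), 50 mm thick, upper face at z = 698 mm, on four 52×52 mm square legs, each inset 43 mm from the nearest pair of top edges, running from z = 0 to the bottom of the top. Four apron rails, 52 mm thick and 93 mm tall, run between adjacent legs with their top edges flush with the underside of the top and their outer faces flush with the legs' outer faces.

B is a four-legged stool. The seat is 297×355 mm, 33 mm thick, top at z = 405 mm. It stands on four round legs, each 34 mm in diameter, from z = 0 to the seat underside, each leg's axis is inset half a diameter from the nearest pair of seat edges (so the leg's bounding box is flush with the corner).

The stool is on top of the table, centred.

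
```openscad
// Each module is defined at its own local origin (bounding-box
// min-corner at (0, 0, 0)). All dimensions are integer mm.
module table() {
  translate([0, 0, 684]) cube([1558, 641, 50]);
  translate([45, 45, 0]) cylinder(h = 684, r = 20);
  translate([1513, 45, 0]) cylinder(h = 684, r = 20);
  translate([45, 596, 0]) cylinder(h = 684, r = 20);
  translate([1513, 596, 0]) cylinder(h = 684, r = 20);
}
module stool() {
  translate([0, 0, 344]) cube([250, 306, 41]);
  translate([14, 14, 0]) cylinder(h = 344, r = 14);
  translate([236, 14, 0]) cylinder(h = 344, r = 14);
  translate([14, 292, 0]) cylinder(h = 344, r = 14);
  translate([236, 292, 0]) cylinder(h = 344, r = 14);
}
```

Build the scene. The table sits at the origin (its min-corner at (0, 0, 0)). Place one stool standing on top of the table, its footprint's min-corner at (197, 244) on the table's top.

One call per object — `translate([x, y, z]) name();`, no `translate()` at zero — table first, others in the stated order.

table();
translate([197, 244, 734]) stool();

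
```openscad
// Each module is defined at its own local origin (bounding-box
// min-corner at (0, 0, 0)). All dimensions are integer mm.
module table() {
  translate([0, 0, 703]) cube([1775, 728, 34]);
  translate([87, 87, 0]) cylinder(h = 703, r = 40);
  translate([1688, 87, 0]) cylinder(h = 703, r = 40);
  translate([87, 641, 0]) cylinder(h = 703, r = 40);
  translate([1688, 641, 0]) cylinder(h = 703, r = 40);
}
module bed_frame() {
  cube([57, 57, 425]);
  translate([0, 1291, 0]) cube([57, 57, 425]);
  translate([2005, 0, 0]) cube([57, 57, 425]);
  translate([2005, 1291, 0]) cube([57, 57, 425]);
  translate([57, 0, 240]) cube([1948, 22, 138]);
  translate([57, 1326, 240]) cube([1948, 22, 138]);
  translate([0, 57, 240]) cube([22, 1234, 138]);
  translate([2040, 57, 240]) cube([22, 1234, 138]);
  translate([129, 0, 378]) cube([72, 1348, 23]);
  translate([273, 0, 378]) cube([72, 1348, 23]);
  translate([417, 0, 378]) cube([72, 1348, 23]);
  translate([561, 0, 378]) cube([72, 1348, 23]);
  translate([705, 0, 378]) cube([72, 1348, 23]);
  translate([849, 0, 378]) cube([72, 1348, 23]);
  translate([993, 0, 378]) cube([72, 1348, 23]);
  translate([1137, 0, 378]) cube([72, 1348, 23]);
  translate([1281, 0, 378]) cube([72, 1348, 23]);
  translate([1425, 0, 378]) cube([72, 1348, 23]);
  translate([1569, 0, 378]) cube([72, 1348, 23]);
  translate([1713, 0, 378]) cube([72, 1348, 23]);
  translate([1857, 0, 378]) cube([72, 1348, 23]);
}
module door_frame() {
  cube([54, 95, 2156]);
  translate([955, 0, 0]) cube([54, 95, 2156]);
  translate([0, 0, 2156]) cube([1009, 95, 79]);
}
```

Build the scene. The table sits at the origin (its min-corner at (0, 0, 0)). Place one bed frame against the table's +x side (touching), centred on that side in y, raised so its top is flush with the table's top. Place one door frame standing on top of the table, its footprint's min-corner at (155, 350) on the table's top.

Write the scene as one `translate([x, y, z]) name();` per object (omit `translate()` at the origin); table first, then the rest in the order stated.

table();
translate([1775, -310, 312]) bed_frame();
translate([155, 350, 737]) door_frame();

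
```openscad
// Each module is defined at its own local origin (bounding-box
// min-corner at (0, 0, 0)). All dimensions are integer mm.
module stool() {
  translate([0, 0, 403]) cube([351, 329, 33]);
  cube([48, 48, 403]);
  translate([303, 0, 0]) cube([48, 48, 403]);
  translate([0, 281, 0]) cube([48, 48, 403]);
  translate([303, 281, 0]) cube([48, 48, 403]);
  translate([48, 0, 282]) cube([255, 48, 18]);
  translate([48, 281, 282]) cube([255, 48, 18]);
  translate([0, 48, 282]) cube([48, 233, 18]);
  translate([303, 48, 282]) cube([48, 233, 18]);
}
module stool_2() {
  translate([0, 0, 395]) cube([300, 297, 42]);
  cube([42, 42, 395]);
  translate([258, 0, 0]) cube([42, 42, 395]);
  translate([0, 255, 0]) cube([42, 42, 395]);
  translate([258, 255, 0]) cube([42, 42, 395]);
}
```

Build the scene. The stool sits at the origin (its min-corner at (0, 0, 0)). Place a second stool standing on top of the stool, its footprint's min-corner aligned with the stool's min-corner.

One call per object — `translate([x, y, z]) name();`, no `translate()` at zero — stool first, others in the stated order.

stool();
translate([0, 0, 436]) stool_2();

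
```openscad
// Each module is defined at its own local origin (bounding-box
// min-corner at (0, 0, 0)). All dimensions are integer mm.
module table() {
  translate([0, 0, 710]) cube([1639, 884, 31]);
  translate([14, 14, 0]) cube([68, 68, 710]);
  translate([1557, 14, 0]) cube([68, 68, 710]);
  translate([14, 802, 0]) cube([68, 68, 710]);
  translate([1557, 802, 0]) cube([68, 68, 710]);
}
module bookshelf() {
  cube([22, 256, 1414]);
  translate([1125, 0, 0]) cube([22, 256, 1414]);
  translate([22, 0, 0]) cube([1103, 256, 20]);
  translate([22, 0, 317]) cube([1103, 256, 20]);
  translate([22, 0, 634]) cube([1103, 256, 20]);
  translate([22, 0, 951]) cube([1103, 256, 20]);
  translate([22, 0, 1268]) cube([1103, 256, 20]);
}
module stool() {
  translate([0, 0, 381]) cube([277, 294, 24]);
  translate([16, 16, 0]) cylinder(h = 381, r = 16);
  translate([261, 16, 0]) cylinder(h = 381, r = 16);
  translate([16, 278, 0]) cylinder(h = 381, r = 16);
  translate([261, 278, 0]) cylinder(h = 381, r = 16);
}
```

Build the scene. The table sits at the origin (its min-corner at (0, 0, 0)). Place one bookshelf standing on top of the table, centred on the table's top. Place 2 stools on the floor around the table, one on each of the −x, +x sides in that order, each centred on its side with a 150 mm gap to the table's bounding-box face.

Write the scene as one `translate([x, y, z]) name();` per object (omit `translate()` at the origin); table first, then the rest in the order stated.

table();
translate([246, 314, 741]) bookshelf();
translate([-427, 295, 0]) stool();
translate([1789, 295, 0]) stool();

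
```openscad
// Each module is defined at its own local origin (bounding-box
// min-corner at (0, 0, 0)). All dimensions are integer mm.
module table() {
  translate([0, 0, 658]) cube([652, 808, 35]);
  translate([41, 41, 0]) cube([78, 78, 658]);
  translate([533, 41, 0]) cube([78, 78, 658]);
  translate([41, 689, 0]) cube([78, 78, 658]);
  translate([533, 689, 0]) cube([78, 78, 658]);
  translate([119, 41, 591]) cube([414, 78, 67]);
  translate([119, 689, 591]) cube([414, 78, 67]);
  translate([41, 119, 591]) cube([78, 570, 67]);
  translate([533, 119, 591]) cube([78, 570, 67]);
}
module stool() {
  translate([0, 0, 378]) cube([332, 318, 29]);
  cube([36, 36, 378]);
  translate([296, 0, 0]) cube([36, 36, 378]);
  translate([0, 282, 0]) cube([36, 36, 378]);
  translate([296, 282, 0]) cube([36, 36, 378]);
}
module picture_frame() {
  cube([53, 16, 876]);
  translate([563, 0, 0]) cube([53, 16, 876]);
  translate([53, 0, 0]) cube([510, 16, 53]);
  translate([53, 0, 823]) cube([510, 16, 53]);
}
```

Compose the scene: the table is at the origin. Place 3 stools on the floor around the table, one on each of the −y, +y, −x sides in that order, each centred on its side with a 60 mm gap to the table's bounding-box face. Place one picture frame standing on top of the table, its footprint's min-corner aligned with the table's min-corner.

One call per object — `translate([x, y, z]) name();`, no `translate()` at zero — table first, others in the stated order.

table();
translate([160, -378, 0]) stool();
translate([160, 868, 0]) stool();
translate([-392, 245, 0]) stool();
translate([0, 0, 693]) picture_frame();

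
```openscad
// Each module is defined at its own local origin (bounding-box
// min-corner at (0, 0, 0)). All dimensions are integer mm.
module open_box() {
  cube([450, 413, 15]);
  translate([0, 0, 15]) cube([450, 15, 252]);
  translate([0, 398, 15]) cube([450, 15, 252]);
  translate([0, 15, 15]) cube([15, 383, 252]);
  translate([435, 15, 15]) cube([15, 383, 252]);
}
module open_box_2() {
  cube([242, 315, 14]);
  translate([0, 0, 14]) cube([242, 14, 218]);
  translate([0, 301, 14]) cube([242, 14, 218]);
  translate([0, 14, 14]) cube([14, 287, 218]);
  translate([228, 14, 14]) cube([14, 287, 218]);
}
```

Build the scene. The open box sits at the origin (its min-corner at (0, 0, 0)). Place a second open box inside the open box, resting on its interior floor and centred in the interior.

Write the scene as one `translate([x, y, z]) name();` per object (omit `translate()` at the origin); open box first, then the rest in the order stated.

open_box();
translate([104, 49, 15]) open_box_2();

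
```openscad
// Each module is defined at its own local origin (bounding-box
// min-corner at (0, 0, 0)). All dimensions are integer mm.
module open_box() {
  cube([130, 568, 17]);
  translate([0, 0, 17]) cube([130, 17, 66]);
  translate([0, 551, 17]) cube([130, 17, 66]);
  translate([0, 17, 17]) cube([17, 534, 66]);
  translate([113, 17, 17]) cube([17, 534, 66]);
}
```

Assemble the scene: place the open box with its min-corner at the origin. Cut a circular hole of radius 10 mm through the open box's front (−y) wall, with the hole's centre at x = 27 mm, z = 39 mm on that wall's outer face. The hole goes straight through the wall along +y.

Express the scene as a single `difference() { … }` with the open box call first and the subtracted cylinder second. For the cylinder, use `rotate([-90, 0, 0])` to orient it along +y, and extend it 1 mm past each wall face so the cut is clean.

difference() {
  open_box();
  translate([27, -1, 39]) rotate([-90, 0, 0]) cylinder(h = 19, r = 10);
}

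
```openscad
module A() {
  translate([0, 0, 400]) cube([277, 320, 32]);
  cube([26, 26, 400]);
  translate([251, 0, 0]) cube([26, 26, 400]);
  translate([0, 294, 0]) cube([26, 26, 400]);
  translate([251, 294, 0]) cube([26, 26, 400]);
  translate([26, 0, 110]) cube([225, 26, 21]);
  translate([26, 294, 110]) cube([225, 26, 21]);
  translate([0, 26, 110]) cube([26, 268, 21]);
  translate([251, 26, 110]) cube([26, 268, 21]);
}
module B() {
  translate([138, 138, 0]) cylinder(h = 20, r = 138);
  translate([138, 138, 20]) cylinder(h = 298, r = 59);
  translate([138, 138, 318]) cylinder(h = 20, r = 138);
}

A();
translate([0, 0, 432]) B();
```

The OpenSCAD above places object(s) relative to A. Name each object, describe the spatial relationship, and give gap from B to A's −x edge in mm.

The spool's min-x is at 0; the stool's min-x is 0; gap = 0 mm.

A is a stool. B is a spool. The spool is on top of the stool. The gap from the spool to the stool's −x edge is 0 mm.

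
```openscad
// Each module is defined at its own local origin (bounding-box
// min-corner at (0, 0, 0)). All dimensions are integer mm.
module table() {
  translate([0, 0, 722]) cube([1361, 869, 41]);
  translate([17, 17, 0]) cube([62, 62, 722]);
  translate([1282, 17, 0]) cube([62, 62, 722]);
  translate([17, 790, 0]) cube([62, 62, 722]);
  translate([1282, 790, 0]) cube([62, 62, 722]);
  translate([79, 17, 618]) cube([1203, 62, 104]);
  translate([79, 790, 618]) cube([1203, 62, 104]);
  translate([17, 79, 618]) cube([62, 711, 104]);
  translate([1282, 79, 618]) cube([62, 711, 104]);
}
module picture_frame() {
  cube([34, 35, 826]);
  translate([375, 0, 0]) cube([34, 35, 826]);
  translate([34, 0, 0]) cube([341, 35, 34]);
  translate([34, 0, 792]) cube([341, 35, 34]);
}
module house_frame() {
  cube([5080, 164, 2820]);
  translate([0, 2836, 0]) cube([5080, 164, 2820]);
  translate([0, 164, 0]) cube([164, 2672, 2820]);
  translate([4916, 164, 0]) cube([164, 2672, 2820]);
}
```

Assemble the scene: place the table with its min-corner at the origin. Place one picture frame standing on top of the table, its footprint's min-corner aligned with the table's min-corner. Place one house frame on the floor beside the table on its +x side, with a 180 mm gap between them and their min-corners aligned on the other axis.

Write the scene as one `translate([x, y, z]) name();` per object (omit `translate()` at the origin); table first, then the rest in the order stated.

table();
translate([0, 0, 763]) picture_frame();
translate([1541, 0, 0]) house_frame();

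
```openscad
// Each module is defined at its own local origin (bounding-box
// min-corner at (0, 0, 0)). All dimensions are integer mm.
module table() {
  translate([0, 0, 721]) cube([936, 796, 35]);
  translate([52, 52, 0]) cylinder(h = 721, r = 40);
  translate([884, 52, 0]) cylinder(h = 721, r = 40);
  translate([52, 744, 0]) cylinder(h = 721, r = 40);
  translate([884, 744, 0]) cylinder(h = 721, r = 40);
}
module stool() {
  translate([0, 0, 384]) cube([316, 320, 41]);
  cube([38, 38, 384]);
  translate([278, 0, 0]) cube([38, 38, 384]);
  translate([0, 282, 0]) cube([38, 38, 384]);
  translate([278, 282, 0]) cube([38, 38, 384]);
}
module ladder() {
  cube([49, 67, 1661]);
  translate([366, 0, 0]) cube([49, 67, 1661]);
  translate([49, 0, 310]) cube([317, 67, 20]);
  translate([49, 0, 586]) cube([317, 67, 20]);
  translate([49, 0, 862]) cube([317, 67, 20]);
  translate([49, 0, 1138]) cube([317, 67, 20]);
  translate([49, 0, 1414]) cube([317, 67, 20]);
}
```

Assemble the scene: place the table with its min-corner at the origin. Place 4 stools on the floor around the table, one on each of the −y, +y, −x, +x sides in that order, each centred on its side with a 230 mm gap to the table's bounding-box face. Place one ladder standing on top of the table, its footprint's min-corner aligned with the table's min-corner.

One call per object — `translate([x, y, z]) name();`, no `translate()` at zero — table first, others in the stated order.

table();
translate([310, -550, 0]) stool();
translate([310, 1026, 0]) stool();
translate([-546, 238, 0]) stool();
translate([1166, 238, 0]) stool();
translate([0, 0, 756]) ladder();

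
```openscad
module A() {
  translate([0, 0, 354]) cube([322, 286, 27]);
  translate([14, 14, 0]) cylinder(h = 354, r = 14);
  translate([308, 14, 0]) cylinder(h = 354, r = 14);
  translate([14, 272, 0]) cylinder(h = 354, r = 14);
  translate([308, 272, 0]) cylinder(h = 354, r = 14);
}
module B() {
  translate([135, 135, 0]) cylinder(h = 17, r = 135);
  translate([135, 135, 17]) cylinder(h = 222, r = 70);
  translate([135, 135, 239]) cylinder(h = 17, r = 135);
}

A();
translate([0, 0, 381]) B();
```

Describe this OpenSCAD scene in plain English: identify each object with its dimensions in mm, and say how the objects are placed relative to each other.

A is a simple wooden stool: a rectangular seat 322 mm (x) by 286 mm (y), 27 mm thick, top face at z = 381 mm, on four round legs, each 28 mm in diameter. The legs rest on z = 0, each leg's axis is inset half a diameter from the nearest pair of seat edges (so the leg's bounding box is flush with the corner).

B is a spool: two coaxial disc flanges of radius 135 mm and thickness 17 mm, joined by a core cylinder of radius 70 mm and height 222 mm. The lower flange rests on z = 0 and the three cylinders share a vertical axis.

The spool is on top of the stool.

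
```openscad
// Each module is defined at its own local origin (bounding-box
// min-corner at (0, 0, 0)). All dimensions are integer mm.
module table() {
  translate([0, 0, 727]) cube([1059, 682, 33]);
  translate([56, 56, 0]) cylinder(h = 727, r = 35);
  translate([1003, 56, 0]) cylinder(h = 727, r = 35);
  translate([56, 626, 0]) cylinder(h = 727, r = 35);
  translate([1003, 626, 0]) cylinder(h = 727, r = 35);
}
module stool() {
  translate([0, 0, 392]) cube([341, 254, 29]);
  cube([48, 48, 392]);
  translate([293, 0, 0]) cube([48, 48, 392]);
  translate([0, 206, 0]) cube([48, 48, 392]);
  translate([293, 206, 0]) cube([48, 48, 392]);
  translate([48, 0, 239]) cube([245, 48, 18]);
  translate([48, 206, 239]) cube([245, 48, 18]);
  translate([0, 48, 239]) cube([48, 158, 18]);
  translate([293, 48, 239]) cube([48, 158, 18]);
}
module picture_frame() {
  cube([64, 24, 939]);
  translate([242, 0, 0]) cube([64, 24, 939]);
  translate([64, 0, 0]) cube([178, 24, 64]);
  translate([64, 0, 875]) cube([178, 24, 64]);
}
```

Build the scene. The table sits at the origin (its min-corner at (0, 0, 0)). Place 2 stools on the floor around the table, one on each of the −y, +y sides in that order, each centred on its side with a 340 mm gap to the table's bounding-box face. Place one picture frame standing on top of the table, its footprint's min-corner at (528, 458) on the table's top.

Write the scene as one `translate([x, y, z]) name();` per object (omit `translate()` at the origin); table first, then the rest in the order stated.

table();
translate([359, -594, 0]) stool();
translate([359, 1022, 0]) stool();
translate([528, 458, 760]) picture_frame();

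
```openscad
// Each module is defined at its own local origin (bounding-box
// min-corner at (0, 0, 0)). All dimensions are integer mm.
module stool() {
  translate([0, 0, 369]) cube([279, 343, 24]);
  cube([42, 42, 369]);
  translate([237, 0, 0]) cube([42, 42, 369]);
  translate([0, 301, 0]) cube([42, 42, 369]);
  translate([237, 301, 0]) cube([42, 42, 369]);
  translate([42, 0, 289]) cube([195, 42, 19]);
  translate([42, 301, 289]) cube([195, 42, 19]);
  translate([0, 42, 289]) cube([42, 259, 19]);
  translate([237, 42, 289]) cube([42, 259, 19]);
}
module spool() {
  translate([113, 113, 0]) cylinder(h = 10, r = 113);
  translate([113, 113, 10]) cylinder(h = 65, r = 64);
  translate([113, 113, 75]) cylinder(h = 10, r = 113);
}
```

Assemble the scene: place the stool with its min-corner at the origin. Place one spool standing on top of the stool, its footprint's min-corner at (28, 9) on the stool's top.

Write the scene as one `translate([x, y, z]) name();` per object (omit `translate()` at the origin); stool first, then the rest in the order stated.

stool();
translate([28, 9, 393]) spool();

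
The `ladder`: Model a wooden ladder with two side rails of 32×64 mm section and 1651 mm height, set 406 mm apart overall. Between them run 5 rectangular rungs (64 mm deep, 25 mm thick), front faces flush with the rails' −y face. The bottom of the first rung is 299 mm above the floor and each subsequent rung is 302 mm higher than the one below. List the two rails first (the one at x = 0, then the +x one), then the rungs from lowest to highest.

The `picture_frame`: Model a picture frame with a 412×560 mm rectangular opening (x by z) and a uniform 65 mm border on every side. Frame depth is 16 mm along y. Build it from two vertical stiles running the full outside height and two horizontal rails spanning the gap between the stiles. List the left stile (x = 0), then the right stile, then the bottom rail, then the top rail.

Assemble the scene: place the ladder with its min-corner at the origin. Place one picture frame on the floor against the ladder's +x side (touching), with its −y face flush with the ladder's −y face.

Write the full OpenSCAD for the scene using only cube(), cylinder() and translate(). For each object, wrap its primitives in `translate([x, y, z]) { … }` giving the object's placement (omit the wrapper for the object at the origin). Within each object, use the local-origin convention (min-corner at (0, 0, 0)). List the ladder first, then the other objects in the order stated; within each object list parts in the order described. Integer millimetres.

cube([32, 64, 1651]);
translate([374, 0, 0]) cube([32, 64, 1651]);
translate([32, 0, 299]) cube([342, 64, 25]);
translate([32, 0, 601]) cube([342, 64, 25]);
translate([32, 0, 903]) cube([342, 64, 25]);
translate([32, 0, 1205]) cube([342, 64, 25]);
translate([32, 0, 1507]) cube([342, 64, 25]);
translate([406, 0, 0]) {
  cube([65, 16, 690]);
  translate([477, 0, 0]) cube([65, 16, 690]);
  translate([65, 0, 0]) cube([412, 16, 65]);
  translate([65, 0, 625]) cube([412, 16, 65]);
}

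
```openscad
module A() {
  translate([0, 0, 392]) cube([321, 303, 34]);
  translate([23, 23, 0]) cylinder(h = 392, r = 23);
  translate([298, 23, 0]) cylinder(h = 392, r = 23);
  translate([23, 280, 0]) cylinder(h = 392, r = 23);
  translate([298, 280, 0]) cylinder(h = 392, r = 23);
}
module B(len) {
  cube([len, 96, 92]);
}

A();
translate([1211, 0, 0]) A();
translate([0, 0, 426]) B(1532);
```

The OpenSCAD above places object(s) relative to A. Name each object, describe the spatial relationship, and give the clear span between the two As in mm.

A is a stool. B is a beam. A beam spans the tops of two stools. The clear span between the two stools is 890 mm.

Second stool starts at x = 1211; first ends at x = 321; clear span = 1211 − 321 = 890 mm.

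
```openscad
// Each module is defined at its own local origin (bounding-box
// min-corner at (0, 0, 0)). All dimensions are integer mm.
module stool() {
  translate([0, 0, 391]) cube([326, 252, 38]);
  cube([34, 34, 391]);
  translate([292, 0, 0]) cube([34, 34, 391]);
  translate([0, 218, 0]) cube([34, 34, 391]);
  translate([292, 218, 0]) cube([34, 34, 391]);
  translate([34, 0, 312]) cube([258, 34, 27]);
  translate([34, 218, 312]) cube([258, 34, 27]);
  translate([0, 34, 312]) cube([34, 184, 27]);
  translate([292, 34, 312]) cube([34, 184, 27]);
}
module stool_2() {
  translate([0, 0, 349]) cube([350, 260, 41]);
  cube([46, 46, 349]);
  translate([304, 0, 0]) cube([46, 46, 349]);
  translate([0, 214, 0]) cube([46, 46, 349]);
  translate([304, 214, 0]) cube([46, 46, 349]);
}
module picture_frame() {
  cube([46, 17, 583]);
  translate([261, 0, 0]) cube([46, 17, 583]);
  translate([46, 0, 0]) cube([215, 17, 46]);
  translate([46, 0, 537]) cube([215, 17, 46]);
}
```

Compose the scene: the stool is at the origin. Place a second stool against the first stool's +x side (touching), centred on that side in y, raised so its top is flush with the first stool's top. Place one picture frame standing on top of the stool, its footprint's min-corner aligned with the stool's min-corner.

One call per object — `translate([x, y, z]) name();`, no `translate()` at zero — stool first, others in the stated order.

stool();
translate([326, -4, 39]) stool_2();
translate([0, 0, 429]) picture_frame();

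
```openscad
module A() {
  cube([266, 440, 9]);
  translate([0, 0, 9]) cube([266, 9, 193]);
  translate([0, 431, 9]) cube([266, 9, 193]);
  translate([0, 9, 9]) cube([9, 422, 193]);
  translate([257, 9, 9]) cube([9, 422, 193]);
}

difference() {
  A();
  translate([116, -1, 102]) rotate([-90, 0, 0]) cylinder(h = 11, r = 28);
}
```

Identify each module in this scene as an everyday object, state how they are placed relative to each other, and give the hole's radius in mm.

A is an open box. The open box has a circular hole through its front wall. The hole's radius is 28 mm.

The subtracted cylinder has r = 28 mm.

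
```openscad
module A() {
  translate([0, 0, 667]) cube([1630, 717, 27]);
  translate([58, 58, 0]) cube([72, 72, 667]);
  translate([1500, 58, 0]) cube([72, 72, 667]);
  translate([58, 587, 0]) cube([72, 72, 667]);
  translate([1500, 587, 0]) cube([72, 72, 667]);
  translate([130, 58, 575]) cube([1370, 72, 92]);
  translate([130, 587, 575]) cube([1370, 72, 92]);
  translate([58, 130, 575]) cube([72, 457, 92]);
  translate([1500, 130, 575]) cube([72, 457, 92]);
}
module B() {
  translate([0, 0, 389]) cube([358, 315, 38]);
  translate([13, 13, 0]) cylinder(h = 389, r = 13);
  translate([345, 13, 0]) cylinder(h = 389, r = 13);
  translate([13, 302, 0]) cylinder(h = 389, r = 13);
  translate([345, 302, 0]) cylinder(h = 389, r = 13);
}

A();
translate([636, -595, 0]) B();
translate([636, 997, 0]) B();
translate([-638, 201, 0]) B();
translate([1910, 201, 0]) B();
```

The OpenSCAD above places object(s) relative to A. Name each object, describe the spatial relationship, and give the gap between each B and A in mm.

Each stool's nearest face is 280 mm from the table's bounding box.

A is a table. B is a stool. Four stools sit around the table at the −y, +y, −x, +x sides. The gap between each stool and the table is 280 mm.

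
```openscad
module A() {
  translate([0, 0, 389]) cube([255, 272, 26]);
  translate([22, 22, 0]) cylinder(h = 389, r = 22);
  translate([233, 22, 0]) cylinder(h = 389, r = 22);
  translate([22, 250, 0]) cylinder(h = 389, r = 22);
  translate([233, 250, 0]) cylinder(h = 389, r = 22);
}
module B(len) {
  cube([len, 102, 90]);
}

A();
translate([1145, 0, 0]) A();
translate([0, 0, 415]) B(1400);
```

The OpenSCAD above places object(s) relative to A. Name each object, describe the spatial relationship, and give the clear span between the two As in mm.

A is a stool. B is a beam. A beam spans the tops of two stools. The clear span between the two stools is 890 mm.

Second stool starts at x = 1145; first ends at x = 255; clear span = 1145 − 255 = 890 mm.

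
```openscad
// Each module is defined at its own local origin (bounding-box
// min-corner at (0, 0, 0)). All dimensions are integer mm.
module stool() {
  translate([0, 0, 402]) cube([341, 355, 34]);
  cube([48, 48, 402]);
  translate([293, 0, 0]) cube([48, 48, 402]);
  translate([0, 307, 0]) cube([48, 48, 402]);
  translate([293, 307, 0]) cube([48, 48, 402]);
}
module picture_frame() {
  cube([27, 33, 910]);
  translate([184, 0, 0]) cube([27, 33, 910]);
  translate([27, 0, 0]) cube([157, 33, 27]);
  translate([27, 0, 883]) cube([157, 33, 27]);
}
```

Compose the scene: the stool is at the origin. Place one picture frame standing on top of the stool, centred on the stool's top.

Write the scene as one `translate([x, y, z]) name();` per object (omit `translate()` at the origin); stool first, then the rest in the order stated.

stool();
translate([65, 161, 436]) picture_frame();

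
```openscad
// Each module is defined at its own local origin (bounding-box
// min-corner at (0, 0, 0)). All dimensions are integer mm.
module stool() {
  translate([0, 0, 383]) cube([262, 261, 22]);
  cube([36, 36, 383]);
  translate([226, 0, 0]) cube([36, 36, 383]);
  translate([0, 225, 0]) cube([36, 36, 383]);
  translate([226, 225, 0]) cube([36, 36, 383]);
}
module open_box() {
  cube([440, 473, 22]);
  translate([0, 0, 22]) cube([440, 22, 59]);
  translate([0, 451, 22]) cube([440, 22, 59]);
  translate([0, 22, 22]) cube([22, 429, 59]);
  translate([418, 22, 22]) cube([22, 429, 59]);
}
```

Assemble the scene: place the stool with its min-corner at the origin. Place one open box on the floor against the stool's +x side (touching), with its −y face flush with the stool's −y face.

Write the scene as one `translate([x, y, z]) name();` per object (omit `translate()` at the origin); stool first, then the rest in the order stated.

stool();
translate([262, 0, 0]) open_box();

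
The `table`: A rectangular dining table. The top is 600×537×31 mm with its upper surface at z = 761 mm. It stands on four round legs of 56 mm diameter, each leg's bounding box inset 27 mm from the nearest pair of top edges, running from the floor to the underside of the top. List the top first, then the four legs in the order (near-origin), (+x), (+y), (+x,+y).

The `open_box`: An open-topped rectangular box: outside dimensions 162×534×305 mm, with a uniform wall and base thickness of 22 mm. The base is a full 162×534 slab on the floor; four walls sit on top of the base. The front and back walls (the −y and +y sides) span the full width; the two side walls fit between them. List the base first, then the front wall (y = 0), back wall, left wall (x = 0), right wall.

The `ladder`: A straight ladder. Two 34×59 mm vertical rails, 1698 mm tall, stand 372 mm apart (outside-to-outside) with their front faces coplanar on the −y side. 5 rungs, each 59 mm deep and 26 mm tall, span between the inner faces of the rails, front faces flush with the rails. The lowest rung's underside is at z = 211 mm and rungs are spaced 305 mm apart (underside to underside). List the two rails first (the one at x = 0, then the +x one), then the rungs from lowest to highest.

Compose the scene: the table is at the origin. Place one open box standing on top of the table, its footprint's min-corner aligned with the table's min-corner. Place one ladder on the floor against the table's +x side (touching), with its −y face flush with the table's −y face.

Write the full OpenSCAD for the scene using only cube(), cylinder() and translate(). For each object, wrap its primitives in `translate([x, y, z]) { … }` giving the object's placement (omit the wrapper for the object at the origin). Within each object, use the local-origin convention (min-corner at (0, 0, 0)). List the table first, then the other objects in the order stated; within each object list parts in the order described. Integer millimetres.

translate([0, 0, 730]) cube([600, 537, 31]);
translate([55, 55, 0]) cylinder(h = 730, r = 28);
translate([545, 55, 0]) cylinder(h = 730, r = 28);
translate([55, 482, 0]) cylinder(h = 730, r = 28);
translate([545, 482, 0]) cylinder(h = 730, r = 28);
translate([0, 0, 761]) {
  cube([162, 534, 22]);
  translate([0, 0, 22]) cube([162, 22, 283]);
  translate([0, 512, 22]) cube([162, 22, 283]);
  translate([0, 22, 22]) cube([22, 490, 283]);
  translate([140, 22, 22]) cube([22, 490, 283]);
}
translate([600, 0, 0]) {
  cube([34, 59, 1698]);
  translate([338, 0, 0]) cube([34, 59, 1698]);
  translate([34, 0, 211]) cube([304, 59, 26]);
  translate([34, 0, 516]) cube([304, 59, 26]);
  translate([34, 0, 821]) cube([304, 59, 26]);
  translate([34, 0, 1126]) cube([304, 59, 26]);
  translate([34, 0, 1431]) cube([304, 59, 26]);
}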